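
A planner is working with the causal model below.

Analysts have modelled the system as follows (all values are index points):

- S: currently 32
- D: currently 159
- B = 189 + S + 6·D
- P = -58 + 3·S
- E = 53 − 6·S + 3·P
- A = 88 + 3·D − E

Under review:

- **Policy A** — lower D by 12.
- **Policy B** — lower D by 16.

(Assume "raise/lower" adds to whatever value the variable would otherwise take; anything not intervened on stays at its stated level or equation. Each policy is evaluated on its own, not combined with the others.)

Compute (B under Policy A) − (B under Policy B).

Policy A (D − 12):
  S = 32
  D = 159 − 12 = 147
  B = 189 + 32 + 6·147 = 1103
Policy B (D − 16):
  S = 32
  D = 159 − 16 = 143
  B = 189 + 32 + 6·143 = 1079
B: 1103 − 1079 = 24

24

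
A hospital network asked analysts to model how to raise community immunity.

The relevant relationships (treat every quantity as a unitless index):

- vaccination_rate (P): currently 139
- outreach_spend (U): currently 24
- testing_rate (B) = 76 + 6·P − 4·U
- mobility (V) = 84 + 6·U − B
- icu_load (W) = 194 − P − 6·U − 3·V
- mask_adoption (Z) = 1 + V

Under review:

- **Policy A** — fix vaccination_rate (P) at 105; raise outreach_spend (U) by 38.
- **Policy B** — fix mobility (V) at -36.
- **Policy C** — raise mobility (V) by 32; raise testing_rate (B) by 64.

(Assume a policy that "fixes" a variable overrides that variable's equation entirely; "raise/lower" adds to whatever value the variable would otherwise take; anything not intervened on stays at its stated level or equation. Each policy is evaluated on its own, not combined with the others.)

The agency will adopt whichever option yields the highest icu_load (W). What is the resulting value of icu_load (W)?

1765

Policy A (P := 105, U + 38):
  P = 105
  U = 24 + 38 = 62
  B = 76 + 6·105 − 4·62 = 458
  V = 84 + 6·62 − 458 = -2
  W = 194 − 105 − 6·62 − 3·(-2) = -277
Policy B (V := -36):
  P = 139
  U = 24
  B = 76 + 6·139 − 4·24 = 814
  V = -36
  W = 194 − 139 − 6·24 − 3·(-36) = 19
Policy C (V + 32, B + 64):
  P = 139
  U = 24
  B = 76 + 6·139 − 4·24 (+64 from intervention) = 878
  V = 84 + 6·24 − 878 (+32 from intervention) = -618
  W = 194 − 139 − 6·24 − 3·(-618) = 1765
Comparing — Policy A: W=-277, Policy B: W=19, Policy C: W=1765. Highest is 1765 (Policy C).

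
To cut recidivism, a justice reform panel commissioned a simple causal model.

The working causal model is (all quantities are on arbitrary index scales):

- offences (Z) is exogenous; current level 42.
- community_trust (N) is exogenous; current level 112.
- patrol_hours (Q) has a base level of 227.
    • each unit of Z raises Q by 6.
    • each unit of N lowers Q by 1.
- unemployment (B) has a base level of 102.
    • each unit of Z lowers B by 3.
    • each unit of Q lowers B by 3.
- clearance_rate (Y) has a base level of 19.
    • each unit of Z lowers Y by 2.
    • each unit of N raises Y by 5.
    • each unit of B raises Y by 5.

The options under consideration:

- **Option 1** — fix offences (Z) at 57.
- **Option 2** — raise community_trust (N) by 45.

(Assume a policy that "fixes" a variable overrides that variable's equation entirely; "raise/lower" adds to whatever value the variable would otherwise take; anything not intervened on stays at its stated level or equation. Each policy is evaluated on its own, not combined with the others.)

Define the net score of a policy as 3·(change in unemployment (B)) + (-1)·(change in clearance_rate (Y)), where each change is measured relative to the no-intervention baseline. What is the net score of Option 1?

660

Baseline:
  Z = 42
  N = 112
  Q = 227 + 6·42 − 112 = 367
  B = 102 − 3·42 − 3·367 = -1125
  Y = 19 − 2·42 + 5·112 + 5·(-1125) = -5130
Option 1 (Z := 57):
  Z = 57
  N = 112
  Q = 227 + 6·57 − 112 = 457
  B = 102 − 3·57 − 3·457 = -1440
  Y = 19 − 2·57 + 5·112 + 5·(-1440) = -6735
ΔB = -1440 − (-1125) = -315; ΔY = -6735 − (-5130) = -1605
Score = 3·(-315) + (-1)·(-1605) = 660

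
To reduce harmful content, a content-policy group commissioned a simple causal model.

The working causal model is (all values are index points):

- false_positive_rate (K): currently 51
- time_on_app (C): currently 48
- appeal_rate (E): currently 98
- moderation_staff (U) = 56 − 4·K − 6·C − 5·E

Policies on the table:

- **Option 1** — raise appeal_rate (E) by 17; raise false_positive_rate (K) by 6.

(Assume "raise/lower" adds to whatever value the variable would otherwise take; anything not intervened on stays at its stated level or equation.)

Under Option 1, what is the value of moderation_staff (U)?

-1035

Option 1 (E + 17, K + 6):
  K = 51 + 6 = 57
  C = 48
  E = 98 + 17 = 115
  U = 56 − 4·57 − 6·48 − 5·115 = -1035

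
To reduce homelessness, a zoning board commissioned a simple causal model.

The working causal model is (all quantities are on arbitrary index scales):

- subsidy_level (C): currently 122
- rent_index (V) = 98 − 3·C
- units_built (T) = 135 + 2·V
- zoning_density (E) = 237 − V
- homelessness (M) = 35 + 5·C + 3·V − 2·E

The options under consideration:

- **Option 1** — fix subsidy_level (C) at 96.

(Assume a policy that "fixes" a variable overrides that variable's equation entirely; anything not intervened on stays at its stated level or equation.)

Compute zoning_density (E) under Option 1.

427

Option 1 (C := 96):
  C = 96
  V = 98 − 3·96 = -190
  E = 237 − (-190) = 427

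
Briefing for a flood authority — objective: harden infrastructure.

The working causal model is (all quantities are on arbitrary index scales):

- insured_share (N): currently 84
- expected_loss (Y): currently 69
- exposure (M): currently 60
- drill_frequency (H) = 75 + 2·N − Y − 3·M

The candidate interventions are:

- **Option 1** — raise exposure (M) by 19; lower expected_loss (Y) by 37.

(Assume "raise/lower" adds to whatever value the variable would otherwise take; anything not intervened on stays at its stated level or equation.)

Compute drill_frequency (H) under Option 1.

-26

Option 1 (M + 19, Y − 37):
  N = 84
  Y = 69 − 37 = 32
  M = 60 + 19 = 79
  H = 75 + 2·84 − 32 − 3·79 = -26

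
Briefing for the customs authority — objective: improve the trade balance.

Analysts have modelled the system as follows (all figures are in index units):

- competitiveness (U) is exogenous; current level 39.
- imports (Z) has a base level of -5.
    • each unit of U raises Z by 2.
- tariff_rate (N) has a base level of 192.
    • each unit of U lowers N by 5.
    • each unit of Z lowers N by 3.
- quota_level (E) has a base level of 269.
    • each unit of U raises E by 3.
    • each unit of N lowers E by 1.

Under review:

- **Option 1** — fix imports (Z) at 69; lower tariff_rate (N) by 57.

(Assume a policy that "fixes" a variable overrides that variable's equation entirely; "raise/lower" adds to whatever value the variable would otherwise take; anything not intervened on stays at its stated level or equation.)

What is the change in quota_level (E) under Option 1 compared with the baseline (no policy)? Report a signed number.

Baseline:
  U = 39
  Z = -5 + 2·39 = 73
  N = 192 − 5·39 − 3·73 = -222
  E = 269 + 3·39 − (-222) = 608
Option 1 (Z := 69, N − 57):
  U = 39
  Z = 69
  N = 192 − 5·39 − 3·69 (−57 from intervention) = -267
  E = 269 + 3·39 − (-267) = 653
Change in E: 653 − 608 = 45

45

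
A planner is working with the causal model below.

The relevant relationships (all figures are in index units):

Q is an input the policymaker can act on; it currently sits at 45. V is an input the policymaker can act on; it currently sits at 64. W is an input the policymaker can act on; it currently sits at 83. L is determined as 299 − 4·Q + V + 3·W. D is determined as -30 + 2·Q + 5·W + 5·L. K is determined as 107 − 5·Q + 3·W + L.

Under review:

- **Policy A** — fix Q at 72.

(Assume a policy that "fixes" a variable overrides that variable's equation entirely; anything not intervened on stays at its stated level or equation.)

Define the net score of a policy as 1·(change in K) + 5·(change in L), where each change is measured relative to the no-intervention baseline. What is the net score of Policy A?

-783

Baseline:
  Q = 45
  V = 64
  W = 83
  L = 299 − 4·45 + 64 + 3·83 = 432
  K = 107 − 5·45 + 3·83 + 432 = 563
Policy A (Q := 72):
  Q = 72
  V = 64
  W = 83
  L = 299 − 4·72 + 64 + 3·83 = 324
  K = 107 − 5·72 + 3·83 + 324 = 320
ΔK = 320 − 563 = -243; ΔL = 324 − 432 = -108
Score = 1·(-243) + 5·(-108) = -783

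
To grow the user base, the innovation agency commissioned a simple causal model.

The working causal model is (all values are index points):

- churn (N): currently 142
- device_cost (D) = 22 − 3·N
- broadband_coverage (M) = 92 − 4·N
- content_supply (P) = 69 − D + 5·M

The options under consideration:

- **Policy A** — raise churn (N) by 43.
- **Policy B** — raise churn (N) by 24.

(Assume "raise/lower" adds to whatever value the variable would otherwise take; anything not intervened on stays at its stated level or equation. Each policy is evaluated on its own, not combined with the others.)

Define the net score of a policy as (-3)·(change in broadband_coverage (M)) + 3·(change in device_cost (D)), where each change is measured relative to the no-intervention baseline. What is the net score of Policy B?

Baseline:
  N = 142
  D = 22 − 3·142 = -404
  M = 92 − 4·142 = -476
Policy B (N + 24):
  N = 142 + 24 = 166
  D = 22 − 3·166 = -476
  M = 92 − 4·166 = -572
ΔM = -572 − (-476) = -96; ΔD = -476 − (-404) = -72
Score = (-3)·(-96) + 3·(-72) = 72

72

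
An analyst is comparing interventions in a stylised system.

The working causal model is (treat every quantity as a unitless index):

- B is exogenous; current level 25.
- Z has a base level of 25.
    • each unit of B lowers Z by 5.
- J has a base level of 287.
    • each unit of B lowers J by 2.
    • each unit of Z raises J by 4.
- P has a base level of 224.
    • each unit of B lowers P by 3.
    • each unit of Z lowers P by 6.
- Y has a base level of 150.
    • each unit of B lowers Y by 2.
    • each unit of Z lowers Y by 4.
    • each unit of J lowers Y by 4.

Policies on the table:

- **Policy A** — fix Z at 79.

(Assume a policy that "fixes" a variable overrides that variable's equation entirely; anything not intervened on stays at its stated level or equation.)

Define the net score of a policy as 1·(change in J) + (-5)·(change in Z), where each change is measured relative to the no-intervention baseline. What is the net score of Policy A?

Baseline:
  B = 25
  Z = 25 − 5·25 = -100
  J = 287 − 2·25 + 4·(-100) = -163
Policy A (Z := 79):
  B = 25
  Z = 79
  J = 287 − 2·25 + 4·79 = 553
ΔJ = 553 − (-163) = 716; ΔZ = 79 − (-100) = 179
Score = 1·716 + (-5)·179 = -179

-179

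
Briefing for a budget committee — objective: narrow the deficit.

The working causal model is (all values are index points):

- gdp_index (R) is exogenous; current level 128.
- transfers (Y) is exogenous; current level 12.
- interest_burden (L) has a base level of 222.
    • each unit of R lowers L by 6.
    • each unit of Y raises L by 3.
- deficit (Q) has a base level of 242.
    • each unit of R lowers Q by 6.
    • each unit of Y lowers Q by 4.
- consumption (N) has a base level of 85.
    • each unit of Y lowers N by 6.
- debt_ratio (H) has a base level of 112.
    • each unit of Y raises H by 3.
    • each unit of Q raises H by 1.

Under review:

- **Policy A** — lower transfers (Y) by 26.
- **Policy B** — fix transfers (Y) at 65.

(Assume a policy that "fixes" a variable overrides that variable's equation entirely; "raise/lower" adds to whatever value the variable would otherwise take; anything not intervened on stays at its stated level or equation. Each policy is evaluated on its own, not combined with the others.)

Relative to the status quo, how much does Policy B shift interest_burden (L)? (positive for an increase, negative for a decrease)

Baseline:
  R = 128
  Y = 12
  L = 222 − 6·128 + 3·12 = -510
Policy B (Y := 65):
  R = 128
  Y = 65
  L = 222 − 6·128 + 3·65 = -351
Change in L: -351 − (-510) = 159

159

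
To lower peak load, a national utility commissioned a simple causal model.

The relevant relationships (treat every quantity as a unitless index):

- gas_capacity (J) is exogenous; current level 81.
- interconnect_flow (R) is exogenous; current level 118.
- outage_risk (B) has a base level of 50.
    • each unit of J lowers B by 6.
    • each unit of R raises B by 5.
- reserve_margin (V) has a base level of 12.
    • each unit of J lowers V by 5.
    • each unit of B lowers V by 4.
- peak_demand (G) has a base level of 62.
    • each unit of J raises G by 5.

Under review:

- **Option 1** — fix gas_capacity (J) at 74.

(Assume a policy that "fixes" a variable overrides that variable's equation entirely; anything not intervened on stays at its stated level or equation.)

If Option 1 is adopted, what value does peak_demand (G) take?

Option 1 (J := 74):
  J = 74
  G = 62 + 5·74 = 432

432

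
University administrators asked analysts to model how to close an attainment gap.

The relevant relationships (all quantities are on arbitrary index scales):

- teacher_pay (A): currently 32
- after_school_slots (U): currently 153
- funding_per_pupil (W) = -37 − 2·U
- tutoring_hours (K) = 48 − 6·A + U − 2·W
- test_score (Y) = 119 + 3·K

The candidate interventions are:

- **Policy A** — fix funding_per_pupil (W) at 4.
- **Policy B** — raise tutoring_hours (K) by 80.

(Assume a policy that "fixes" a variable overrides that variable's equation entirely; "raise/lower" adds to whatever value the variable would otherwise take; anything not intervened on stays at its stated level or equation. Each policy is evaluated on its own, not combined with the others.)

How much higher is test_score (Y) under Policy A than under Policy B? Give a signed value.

Policy A (W := 4):
  A = 32
  U = 153
  W = 4
  K = 48 − 6·32 + 153 − 2·4 = 1
  Y = 119 + 3·1 = 122
Policy B (K + 80):
  A = 32
  U = 153
  W = -37 − 2·153 = -343
  K = 48 − 6·32 + 153 − 2·(-343) (+80 from intervention) = 775
  Y = 119 + 3·775 = 2444
Y: 122 − 2444 = -2322

-2322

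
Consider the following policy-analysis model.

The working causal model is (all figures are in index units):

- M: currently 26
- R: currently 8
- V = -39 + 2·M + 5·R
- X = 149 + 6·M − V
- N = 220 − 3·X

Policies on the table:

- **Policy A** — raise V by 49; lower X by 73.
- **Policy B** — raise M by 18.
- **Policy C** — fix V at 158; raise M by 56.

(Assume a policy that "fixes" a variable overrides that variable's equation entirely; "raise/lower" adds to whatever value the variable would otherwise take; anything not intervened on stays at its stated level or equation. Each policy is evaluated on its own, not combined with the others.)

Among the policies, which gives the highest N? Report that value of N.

Policy A (V + 49, X − 73):
  M = 26
  R = 8
  V = -39 + 2·26 + 5·8 (+49 from intervention) = 102
  X = 149 + 6·26 − 102 (−73 from intervention) = 130
  N = 220 − 3·130 = -170
Policy B (M + 18):
  M = 26 + 18 = 44
  R = 8
  V = -39 + 2·44 + 5·8 = 89
  X = 149 + 6·44 − 89 = 324
  N = 220 − 3·324 = -752
Policy C (V := 158, M + 56):
  M = 26 + 56 = 82
  R = 8
  V = 158
  X = 149 + 6·82 − 158 = 483
  N = 220 − 3·483 = -1229
Comparing — Policy A: N=-170, Policy B: N=-752, Policy C: N=-1229. Highest is -170 (Policy A).

-170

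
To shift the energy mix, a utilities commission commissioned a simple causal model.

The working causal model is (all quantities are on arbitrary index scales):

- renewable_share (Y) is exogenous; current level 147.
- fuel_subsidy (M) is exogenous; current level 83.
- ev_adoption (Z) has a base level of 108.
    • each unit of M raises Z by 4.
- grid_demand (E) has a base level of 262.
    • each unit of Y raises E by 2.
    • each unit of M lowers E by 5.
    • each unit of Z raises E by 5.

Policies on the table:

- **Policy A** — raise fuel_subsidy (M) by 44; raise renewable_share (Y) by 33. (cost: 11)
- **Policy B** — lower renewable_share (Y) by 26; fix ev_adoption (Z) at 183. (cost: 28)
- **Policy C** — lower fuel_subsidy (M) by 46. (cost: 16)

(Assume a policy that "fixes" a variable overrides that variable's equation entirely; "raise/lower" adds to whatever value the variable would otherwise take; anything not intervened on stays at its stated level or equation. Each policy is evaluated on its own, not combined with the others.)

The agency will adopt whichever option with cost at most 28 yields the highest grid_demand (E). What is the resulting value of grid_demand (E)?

3067

Policy A (M + 44, Y + 33):
  Y = 147 + 33 = 180
  M = 83 + 44 = 127
  Z = 108 + 4·127 = 616
  E = 262 + 2·180 − 5·127 + 5·616 = 3067
Policy B (Y − 26, Z := 183):
  Y = 147 − 26 = 121
  M = 83
  Z = 183
  E = 262 + 2·121 − 5·83 + 5·183 = 1004
Policy C (M − 46):
  Y = 147
  M = 83 − 46 = 37
  Z = 108 + 4·37 = 256
  E = 262 + 2·147 − 5·37 + 5·256 = 1651
Comparing — Policy A: E=3067, Policy B: E=1004, Policy C: E=1651. Highest is 3067 (Policy A).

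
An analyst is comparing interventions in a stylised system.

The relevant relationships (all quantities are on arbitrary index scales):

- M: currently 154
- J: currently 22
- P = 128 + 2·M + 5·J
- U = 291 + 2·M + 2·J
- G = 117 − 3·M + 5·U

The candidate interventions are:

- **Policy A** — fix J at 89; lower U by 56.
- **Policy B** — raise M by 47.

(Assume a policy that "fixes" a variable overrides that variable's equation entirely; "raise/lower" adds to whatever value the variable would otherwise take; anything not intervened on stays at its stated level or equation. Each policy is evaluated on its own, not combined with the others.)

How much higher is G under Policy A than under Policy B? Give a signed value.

61

Policy A (J := 89, U − 56):
  M = 154
  J = 89
  U = 291 + 2·154 + 2·89 (−56 from intervention) = 721
  G = 117 − 3·154 + 5·721 = 3260
Policy B (M + 47):
  M = 154 + 47 = 201
  J = 22
  U = 291 + 2·201 + 2·22 = 737
  G = 117 − 3·201 + 5·737 = 3199
G: 3260 − 3199 = 61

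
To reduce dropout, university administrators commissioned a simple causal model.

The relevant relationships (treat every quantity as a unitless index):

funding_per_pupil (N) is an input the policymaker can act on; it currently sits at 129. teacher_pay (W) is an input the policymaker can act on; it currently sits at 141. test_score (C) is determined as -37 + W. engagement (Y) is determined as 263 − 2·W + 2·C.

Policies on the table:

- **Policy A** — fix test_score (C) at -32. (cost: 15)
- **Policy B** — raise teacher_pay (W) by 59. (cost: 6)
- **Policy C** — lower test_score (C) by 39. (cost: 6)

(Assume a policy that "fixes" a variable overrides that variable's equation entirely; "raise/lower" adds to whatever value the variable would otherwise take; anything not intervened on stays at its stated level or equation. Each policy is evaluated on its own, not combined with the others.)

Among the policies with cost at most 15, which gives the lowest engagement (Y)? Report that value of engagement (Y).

-83

Policy A (C := -32):
  W = 141
  C = -32
  Y = 263 − 2·141 + 2·(-32) = -83
Policy B (W + 59):
  W = 141 + 59 = 200
  C = -37 + 200 = 163
  Y = 263 − 2·200 + 2·163 = 189
Policy C (C − 39):
  W = 141
  C = -37 + 141 (−39 from intervention) = 65
  Y = 263 − 2·141 + 2·65 = 111
Comparing — Policy A: Y=-83, Policy B: Y=189, Policy C: Y=111. Lowest is -83 (Policy A).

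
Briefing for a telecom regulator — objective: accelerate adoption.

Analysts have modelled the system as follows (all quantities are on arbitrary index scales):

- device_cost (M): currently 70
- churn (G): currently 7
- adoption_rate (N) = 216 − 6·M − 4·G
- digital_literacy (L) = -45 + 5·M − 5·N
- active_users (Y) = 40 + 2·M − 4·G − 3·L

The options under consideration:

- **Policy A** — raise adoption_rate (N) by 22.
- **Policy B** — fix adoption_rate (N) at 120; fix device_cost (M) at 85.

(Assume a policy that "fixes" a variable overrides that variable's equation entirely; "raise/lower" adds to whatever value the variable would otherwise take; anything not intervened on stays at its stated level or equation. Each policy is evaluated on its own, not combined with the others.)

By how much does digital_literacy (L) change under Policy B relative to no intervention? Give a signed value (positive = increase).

Baseline:
  M = 70
  G = 7
  N = 216 − 6·70 − 4·7 = -232
  L = -45 + 5·70 − 5·(-232) = 1465
Policy B (N := 120, M := 85):
  M = 85
  G = 7
  N = 120
  L = -45 + 5·85 − 5·120 = -220
Change in L: -220 − 1465 = -1685

-1685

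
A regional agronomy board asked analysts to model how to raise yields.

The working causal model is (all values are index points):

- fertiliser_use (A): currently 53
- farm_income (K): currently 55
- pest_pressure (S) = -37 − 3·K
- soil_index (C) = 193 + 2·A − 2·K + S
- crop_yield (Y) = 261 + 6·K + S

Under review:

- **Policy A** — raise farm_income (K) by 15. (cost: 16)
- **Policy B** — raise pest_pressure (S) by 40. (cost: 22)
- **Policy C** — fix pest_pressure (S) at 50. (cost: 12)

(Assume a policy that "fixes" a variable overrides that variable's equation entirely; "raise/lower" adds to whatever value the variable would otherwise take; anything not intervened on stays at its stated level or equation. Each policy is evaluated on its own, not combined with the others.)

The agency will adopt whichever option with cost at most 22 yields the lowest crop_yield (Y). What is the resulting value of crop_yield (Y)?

Policy A (K + 15):
  K = 55 + 15 = 70
  S = -37 − 3·70 = -247
  Y = 261 + 6·70 + (-247) = 434
Policy B (S + 40):
  K = 55
  S = -37 − 3·55 (+40 from intervention) = -162
  Y = 261 + 6·55 + (-162) = 429
Policy C (S := 50):
  K = 55
  S = 50
  Y = 261 + 6·55 + 50 = 641
Comparing — Policy A: Y=434, Policy B: Y=429, Policy C: Y=641. Lowest is 429 (Policy B).

429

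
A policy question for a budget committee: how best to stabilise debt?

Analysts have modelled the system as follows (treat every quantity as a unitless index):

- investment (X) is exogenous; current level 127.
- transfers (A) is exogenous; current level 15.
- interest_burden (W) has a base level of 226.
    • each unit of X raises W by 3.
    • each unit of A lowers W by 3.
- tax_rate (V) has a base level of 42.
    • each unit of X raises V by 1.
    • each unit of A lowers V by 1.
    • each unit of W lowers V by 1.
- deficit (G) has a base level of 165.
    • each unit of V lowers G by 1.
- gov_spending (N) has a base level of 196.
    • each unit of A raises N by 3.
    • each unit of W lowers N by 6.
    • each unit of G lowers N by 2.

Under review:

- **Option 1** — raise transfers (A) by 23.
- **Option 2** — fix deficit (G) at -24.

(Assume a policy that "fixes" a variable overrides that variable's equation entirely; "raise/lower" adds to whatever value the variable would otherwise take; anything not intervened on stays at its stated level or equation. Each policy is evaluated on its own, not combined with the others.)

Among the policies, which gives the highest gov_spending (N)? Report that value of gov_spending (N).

Option 1 (A + 23):
  X = 127
  A = 15 + 23 = 38
  W = 226 + 3·127 − 3·38 = 493
  V = 42 + 127 − 38 − 493 = -362
  G = 165 − (-362) = 527
  N = 196 + 3·38 − 6·493 − 2·527 = -3702
Option 2 (G := -24):
  X = 127
  A = 15
  W = 226 + 3·127 − 3·15 = 562
  V = 42 + 127 − 15 − 562 = -408
  G = -24
  N = 196 + 3·15 − 6·562 − 2·(-24) = -3083
Comparing — Option 1: N=-3702, Option 2: N=-3083. Highest is -3083 (Option 2).

-3083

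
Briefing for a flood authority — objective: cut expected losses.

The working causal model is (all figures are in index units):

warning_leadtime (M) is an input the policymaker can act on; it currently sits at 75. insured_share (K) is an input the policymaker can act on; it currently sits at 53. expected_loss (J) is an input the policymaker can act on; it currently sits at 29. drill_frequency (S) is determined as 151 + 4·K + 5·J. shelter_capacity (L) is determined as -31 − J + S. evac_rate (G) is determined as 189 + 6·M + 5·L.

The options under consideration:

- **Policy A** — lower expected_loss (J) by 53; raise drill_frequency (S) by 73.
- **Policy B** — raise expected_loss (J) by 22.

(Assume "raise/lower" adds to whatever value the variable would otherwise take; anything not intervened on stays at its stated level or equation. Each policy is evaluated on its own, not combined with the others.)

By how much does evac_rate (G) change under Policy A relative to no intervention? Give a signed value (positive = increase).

Baseline:
  M = 75
  K = 53
  J = 29
  S = 151 + 4·53 + 5·29 = 508
  L = -31 − 29 + 508 = 448
  G = 189 + 6·75 + 5·448 = 2879
Policy A (J − 53, S + 73):
  M = 75
  K = 53
  J = 29 − 53 = -24
  S = 151 + 4·53 + 5·(-24) (+73 from intervention) = 316
  L = -31 − (-24) + 316 = 309
  G = 189 + 6·75 + 5·309 = 2184
Change in G: 2184 − 2879 = -695

-695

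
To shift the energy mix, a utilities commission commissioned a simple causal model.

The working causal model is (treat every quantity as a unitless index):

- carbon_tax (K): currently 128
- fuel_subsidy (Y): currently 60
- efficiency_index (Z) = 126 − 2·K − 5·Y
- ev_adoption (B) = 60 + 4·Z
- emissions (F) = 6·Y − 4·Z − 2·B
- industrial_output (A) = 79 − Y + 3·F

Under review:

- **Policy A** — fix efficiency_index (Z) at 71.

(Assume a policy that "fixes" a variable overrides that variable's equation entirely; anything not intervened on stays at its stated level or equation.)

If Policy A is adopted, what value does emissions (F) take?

-612

Policy A (Z := 71):
  K = 128
  Y = 60
  Z = 71
  B = 60 + 4·71 = 344
  F = 0 + 6·60 − 4·71 − 2·344 = -612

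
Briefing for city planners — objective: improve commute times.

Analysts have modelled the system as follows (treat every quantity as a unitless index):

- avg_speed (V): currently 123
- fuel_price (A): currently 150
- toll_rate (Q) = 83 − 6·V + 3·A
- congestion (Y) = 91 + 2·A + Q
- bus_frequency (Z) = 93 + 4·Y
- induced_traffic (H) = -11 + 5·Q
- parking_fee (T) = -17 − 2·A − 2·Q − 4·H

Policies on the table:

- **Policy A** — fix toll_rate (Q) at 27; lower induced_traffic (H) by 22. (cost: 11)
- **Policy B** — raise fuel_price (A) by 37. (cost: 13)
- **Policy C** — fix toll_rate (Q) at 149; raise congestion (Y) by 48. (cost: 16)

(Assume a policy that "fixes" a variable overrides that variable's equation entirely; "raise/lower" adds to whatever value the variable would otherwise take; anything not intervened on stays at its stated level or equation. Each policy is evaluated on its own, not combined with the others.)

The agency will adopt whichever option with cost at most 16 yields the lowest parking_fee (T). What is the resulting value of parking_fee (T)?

-3551

Policy A (Q := 27, H − 22):
  V = 123
  A = 150
  Q = 27
  H = -11 + 5·27 (−22 from intervention) = 102
  T = -17 − 2·150 − 2·27 − 4·102 = -779
Policy B (A + 37):
  V = 123
  A = 150 + 37 = 187
  Q = 83 − 6·123 + 3·187 = -94
  H = -11 + 5·(-94) = -481
  T = -17 − 2·187 − 2·(-94) − 4·(-481) = 1721
Policy C (Q := 149, Y + 48):
  V = 123
  A = 150
  Q = 149
  H = -11 + 5·149 = 734
  T = -17 − 2·150 − 2·149 − 4·734 = -3551
Comparing — Policy A: T=-779, Policy B: T=1721, Policy C: T=-3551. Lowest is -3551 (Policy C).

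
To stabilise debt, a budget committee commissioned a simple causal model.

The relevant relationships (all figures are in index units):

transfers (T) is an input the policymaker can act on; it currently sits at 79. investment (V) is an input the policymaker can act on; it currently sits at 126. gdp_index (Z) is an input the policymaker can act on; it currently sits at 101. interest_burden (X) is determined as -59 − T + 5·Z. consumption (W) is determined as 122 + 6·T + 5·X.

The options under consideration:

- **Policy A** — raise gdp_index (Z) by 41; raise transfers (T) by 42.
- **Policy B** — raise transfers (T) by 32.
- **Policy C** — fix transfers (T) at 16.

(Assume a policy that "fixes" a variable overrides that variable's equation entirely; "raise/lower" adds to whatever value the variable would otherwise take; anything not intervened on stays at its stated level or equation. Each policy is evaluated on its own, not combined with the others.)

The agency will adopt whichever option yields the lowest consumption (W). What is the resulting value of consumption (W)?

2368

Policy A (Z + 41, T + 42):
  T = 79 + 42 = 121
  Z = 101 + 41 = 142
  X = -59 − 121 + 5·142 = 530
  W = 122 + 6·121 + 5·530 = 3498
Policy B (T + 32):
  T = 79 + 32 = 111
  Z = 101
  X = -59 − 111 + 5·101 = 335
  W = 122 + 6·111 + 5·335 = 2463
Policy C (T := 16):
  T = 16
  Z = 101
  X = -59 − 16 + 5·101 = 430
  W = 122 + 6·16 + 5·430 = 2368
Comparing — Policy A: W=3498, Policy B: W=2463, Policy C: W=2368. Lowest is 2368 (Policy C).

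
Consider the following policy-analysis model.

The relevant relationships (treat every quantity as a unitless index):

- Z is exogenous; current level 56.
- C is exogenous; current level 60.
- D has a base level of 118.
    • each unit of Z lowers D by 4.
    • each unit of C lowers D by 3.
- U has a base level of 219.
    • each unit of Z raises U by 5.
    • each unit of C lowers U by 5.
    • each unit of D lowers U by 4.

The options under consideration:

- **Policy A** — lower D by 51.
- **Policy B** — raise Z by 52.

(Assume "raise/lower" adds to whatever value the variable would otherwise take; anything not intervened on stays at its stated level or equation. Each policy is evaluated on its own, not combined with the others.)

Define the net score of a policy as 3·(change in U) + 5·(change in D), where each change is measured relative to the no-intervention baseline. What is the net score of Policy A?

Baseline:
  Z = 56
  C = 60
  D = 118 − 4·56 − 3·60 = -286
  U = 219 + 5·56 − 5·60 − 4·(-286) = 1343
Policy A (D − 51):
  Z = 56
  C = 60
  D = 118 − 4·56 − 3·60 (−51 from intervention) = -337
  U = 219 + 5·56 − 5·60 − 4·(-337) = 1547
ΔU = 1547 − 1343 = 204; ΔD = -337 − (-286) = -51
Score = 3·204 + 5·(-51) = 357

357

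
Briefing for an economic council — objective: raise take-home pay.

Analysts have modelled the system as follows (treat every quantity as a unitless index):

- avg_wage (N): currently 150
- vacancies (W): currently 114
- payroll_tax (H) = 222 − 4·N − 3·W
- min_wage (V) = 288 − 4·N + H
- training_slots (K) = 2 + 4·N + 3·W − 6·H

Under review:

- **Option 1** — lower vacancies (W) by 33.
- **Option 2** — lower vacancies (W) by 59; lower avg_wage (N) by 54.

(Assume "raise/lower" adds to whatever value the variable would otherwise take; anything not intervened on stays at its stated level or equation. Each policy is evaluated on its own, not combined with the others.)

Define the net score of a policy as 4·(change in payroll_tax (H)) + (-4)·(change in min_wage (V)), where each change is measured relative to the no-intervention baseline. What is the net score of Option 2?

Baseline:
  N = 150
  W = 114
  H = 222 − 4·150 − 3·114 = -720
  V = 288 − 4·150 + (-720) = -1032
Option 2 (W − 59, N − 54):
  N = 150 − 54 = 96
  W = 114 − 59 = 55
  H = 222 − 4·96 − 3·55 = -327
  V = 288 − 4·96 + (-327) = -423
ΔH = -327 − (-720) = 393; ΔV = -423 − (-1032) = 609
Score = 4·393 + (-4)·609 = -864

-864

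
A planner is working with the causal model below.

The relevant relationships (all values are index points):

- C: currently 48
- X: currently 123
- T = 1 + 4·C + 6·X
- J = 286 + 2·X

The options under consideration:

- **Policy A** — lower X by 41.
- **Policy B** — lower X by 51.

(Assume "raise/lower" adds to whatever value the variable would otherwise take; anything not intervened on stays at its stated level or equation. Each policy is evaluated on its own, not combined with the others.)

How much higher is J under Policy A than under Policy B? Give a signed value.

20

Policy A (X − 41):
  X = 123 − 41 = 82
  J = 286 + 2·82 = 450
Policy B (X − 51):
  X = 123 − 51 = 72
  J = 286 + 2·72 = 430
J: 450 − 430 = 20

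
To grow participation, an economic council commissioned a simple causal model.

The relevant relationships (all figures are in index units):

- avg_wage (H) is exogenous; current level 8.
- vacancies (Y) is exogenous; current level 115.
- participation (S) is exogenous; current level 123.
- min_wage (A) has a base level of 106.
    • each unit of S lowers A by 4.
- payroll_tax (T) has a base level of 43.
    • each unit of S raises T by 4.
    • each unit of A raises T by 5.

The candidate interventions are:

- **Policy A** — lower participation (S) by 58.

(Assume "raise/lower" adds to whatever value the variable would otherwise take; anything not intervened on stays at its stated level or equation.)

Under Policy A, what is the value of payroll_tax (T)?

-467

Policy A (S − 58):
  S = 123 − 58 = 65
  A = 106 − 4·65 = -154
  T = 43 + 4·65 + 5·(-154) = -467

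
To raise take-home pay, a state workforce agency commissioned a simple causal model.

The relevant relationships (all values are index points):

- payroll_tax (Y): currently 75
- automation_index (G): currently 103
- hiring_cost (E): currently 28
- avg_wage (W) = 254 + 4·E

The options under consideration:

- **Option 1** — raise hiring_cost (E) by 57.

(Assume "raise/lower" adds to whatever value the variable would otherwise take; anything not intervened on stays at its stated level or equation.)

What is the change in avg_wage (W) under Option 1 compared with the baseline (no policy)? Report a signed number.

228

Baseline:
  E = 28
  W = 254 + 4·28 = 366
Option 1 (E + 57):
  E = 28 + 57 = 85
  W = 254 + 4·85 = 594
Change in W: 594 − 366 = 228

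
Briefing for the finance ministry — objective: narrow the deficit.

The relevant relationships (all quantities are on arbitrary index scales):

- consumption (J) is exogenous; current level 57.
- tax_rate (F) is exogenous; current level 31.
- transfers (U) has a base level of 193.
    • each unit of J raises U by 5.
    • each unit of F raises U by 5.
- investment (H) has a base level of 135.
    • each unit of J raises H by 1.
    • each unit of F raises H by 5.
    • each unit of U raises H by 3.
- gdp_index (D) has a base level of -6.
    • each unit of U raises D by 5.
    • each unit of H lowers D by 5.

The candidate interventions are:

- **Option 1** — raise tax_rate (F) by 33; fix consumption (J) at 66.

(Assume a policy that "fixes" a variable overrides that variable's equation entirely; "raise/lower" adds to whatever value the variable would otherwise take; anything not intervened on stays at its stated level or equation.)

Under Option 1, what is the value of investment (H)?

3050

Option 1 (F + 33, J := 66):
  J = 66
  F = 31 + 33 = 64
  U = 193 + 5·66 + 5·64 = 843
  H = 135 + 66 + 5·64 + 3·843 = 3050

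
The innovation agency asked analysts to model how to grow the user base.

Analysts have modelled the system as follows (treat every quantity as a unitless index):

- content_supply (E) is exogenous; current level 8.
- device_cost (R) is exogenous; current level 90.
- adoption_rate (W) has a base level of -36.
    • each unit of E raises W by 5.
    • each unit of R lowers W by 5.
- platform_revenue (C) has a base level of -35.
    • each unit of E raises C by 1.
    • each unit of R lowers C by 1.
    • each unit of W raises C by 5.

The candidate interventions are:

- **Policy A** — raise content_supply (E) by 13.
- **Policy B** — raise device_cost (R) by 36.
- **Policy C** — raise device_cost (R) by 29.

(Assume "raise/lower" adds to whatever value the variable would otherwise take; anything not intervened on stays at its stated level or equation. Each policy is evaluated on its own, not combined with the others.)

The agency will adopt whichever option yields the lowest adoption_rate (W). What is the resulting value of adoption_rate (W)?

Policy A (E + 13):
  E = 8 + 13 = 21
  R = 90
  W = -36 + 5·21 − 5·90 = -381
Policy B (R + 36):
  E = 8
  R = 90 + 36 = 126
  W = -36 + 5·8 − 5·126 = -626
Policy C (R + 29):
  E = 8
  R = 90 + 29 = 119
  W = -36 + 5·8 − 5·119 = -591
Comparing — Policy A: W=-381, Policy B: W=-626, Policy C: W=-591. Lowest is -626 (Policy B).

-626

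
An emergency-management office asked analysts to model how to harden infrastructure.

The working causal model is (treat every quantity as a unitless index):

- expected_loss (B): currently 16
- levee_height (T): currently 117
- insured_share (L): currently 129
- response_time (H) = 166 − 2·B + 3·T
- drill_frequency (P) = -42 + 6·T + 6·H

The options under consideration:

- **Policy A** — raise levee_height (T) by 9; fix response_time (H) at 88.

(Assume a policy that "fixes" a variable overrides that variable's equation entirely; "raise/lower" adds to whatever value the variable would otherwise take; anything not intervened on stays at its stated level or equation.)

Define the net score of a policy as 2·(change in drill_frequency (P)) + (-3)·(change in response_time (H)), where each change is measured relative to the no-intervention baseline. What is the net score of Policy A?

Baseline:
  B = 16
  T = 117
  H = 166 − 2·16 + 3·117 = 485
  P = -42 + 6·117 + 6·485 = 3570
Policy A (T + 9, H := 88):
  B = 16
  T = 117 + 9 = 126
  H = 88
  P = -42 + 6·126 + 6·88 = 1242
ΔP = 1242 − 3570 = -2328; ΔH = 88 − 485 = -397
Score = 2·(-2328) + (-3)·(-397) = -3465

-3465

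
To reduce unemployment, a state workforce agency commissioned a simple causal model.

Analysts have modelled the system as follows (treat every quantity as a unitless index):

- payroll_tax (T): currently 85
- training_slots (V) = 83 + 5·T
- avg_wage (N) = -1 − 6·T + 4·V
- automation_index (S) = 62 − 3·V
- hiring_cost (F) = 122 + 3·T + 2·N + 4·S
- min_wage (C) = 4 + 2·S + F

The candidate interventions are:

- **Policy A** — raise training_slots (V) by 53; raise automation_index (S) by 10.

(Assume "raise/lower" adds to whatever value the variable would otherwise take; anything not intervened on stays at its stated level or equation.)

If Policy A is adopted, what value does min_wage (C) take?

-5819

Policy A (V + 53, S + 10):
  T = 85
  V = 83 + 5·85 (+53 from intervention) = 561
  N = -1 − 6·85 + 4·561 = 1733
  S = 62 − 3·561 (+10 from intervention) = -1611
  F = 122 + 3·85 + 2·1733 + 4·(-1611) = -2601
  C = 4 + 2·(-1611) + (-2601) = -5819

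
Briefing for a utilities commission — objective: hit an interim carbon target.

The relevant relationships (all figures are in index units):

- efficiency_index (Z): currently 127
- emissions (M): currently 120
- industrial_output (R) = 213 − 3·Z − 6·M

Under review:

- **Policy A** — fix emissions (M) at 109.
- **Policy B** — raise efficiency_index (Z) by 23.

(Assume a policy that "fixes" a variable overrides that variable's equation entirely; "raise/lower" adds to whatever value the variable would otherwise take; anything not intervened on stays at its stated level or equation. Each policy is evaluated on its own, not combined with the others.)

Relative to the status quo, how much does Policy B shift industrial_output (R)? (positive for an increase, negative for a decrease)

-69

Baseline:
  Z = 127
  M = 120
  R = 213 − 3·127 − 6·120 = -888
Policy B (Z + 23):
  Z = 127 + 23 = 150
  M = 120
  R = 213 − 3·150 − 6·120 = -957
Change in R: -957 − (-888) = -69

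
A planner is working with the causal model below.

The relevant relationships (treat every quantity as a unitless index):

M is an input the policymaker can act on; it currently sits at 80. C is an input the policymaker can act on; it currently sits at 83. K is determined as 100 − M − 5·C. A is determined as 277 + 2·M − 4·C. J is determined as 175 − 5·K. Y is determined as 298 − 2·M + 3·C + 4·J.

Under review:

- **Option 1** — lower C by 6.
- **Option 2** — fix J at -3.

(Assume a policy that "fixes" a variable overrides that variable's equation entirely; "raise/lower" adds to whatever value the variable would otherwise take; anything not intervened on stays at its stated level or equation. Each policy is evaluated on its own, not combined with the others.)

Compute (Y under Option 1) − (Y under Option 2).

Option 1 (C − 6):
  M = 80
  C = 83 − 6 = 77
  K = 100 − 80 − 5·77 = -365
  J = 175 − 5·(-365) = 2000
  Y = 298 − 2·80 + 3·77 + 4·2000 = 8369
Option 2 (J := -3):
  M = 80
  C = 83
  K = 100 − 80 − 5·83 = -395
  J = -3
  Y = 298 − 2·80 + 3·83 + 4·(-3) = 375
Y: 8369 − 375 = 7994

7994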